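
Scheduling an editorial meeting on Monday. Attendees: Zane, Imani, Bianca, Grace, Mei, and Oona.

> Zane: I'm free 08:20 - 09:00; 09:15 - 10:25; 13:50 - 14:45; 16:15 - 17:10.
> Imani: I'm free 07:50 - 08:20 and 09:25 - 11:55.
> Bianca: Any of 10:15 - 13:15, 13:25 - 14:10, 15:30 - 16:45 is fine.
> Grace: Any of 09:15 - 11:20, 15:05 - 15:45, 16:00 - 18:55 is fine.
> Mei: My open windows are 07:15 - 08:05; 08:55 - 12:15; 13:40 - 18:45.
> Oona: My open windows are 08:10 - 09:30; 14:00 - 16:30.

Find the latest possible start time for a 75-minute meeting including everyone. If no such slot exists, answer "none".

none

Zane ∩ Imani: 09:25-10:25.
Zane ∩ Imani ∩ Bianca: 10:15-10:25.
Zane ∩ Imani ∩ Bianca ∩ Grace: 10:15-10:25.
Zane ∩ Imani ∩ Bianca ∩ Grace ∩ Mei: 10:15-10:25.
Zane ∩ Imani ∩ Bianca ∩ Grace ∩ Mei ∩ Oona: ∅.
There is no time when everyone is free.
No common window is at least 75 minutes long.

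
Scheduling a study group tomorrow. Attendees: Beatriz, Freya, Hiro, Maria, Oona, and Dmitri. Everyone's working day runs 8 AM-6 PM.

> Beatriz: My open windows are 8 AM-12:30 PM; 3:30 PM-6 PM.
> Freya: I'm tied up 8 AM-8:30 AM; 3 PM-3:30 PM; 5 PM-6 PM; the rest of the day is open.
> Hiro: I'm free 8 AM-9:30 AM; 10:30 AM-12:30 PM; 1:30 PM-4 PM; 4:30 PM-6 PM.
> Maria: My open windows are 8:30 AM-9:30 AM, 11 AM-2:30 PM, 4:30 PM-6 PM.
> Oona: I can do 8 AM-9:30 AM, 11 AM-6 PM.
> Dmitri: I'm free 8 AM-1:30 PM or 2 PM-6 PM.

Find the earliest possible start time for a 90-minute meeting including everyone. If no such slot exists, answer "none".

11:00

Beatriz free: 08:00-12:30, 15:30-18:00.
Freya free: 08:30-15:00, 15:30-17:00 (invert busy blocks within the working day).
Hiro free: 08:00-09:30, 10:30-12:30, 13:30-16:00, 16:30-18:00.
Maria free: 08:30-09:30, 11:00-14:30, 16:30-18:00.
Oona free: 08:00-09:30, 11:00-18:00.
Dmitri free: 08:00-13:30, 14:00-18:00.
Beatriz ∩ Freya: 08:30-12:30, 15:30-17:00.
Beatriz ∩ Freya ∩ Hiro: 08:30-09:30, 10:30-12:30, 15:30-16:00, 16:30-17:00.
Beatriz ∩ Freya ∩ Hiro ∩ Maria: 08:30-09:30, 11:00-12:30, 16:30-17:00.
Beatriz ∩ Freya ∩ Hiro ∩ Maria ∩ Oona: 08:30-09:30, 11:00-12:30, 16:30-17:00.
Beatriz ∩ Freya ∩ Hiro ∩ Maria ∩ Oona ∩ Dmitri: 08:30-09:30, 11:00-12:30, 16:30-17:00.
Those are the intersection windows.
The first common window of at least 90 minutes is 11:00-12:30, so the earliest start is 11:00.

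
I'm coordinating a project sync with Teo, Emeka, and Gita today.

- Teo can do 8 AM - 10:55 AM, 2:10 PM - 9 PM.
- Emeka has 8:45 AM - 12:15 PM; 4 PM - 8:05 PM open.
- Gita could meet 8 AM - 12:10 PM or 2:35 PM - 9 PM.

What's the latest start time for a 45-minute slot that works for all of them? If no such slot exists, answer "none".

Teo ∩ Emeka: 08:45-10:55, 16:00-20:05.
Teo ∩ Emeka ∩ Gita: 08:45-10:55, 16:00-20:05.
The last common window of at least 45 minutes is 16:00-20:05; a 45-minute meeting can start as late as 19:20 and still end by 20:05.

19:20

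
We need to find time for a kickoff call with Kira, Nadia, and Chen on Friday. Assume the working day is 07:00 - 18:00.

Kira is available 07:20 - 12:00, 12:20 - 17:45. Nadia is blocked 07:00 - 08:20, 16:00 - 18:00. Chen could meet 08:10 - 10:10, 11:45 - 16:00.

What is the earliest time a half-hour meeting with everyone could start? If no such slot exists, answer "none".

08:20

Kira free: 07:20-12:00, 12:20-17:45.
Nadia free: 08:20-16:00 (invert busy blocks within the working day).
Chen free: 08:10-10:10, 11:45-16:00.
Kira ∩ Nadia: 08:20-12:00, 12:20-16:00.
Kira ∩ Nadia ∩ Chen: 08:20-10:10, 11:45-12:00, 12:20-16:00.
The first common window of at least 30 minutes is 08:20-10:10, so the earliest start is 08:20.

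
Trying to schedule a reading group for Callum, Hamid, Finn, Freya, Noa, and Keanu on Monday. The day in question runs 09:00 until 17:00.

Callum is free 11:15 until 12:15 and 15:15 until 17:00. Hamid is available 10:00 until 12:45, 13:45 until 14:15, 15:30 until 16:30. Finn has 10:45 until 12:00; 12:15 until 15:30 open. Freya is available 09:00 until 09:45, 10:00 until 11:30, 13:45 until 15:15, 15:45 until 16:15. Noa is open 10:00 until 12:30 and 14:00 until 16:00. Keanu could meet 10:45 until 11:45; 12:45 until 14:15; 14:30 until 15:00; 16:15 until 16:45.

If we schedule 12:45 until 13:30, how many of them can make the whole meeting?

Finn and Keanu can make the full 12:45-13:30 slot — that's 2.

2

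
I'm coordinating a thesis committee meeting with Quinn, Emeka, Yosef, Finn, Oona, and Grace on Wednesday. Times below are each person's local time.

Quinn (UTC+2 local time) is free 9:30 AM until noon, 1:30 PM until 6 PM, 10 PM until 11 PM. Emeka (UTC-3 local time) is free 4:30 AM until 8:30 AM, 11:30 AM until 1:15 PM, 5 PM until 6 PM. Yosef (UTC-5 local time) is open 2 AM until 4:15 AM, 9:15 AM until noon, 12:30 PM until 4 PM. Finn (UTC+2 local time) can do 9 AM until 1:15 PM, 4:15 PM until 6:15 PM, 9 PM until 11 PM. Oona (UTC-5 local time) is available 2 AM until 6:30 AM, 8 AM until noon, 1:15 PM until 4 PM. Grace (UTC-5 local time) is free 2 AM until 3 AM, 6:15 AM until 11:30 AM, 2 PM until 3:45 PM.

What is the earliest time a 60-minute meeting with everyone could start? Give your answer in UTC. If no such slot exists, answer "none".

14:30

Quinn in UTC: 07:30-10:00, 11:30-16:00, 20:00-21:00 (subtract 2h to convert from UTC+2).
Emeka in UTC: 07:30-11:30, 14:30-16:15, 20:00-21:00 (add 3h to convert from UTC-3).
Yosef in UTC: 07:00-09:15, 14:15-17:00, 17:30-21:00 (add 5h to convert from UTC-5).
Finn in UTC: 07:00-11:15, 14:15-16:15, 19:00-21:00 (subtract 2h to convert from UTC+2).
Oona in UTC: 07:00-11:30, 13:00-17:00, 18:15-21:00 (add 5h to convert from UTC-5).
Grace in UTC: 07:00-08:00, 11:15-16:30, 19:00-20:45 (add 5h to convert from UTC-5).
Quinn ∩ Emeka: 07:30-10:00, 14:30-16:00, 20:00-21:00.
Quinn ∩ Emeka ∩ Yosef: 07:30-09:15, 14:30-16:00, 20:00-21:00.
Quinn ∩ Emeka ∩ Yosef ∩ Finn: 07:30-09:15, 14:30-16:00, 20:00-21:00.
Quinn ∩ Emeka ∩ Yosef ∩ Finn ∩ Oona: 07:30-09:15, 14:30-16:00, 20:00-21:00.
Quinn ∩ Emeka ∩ Yosef ∩ Finn ∩ Oona ∩ Grace: 07:30-08:00, 14:30-16:00, 20:00-20:45.
The first common window of at least 60 minutes is 14:30-16:00, so the earliest start is 14:30.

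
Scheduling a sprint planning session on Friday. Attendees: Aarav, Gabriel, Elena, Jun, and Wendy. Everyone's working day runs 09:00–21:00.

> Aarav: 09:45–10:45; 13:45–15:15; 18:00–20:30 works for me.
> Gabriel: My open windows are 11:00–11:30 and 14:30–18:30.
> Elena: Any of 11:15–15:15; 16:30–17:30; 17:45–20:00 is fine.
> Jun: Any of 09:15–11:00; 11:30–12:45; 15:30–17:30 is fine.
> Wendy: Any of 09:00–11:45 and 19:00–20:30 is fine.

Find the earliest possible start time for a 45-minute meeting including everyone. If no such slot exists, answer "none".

none

Aarav ∩ Gabriel: 14:30-15:15, 18:00-18:30.
Aarav ∩ Gabriel ∩ Elena: 14:30-15:15, 18:00-18:30.
Aarav ∩ Gabriel ∩ Elena ∩ Jun: ∅.
Aarav ∩ Gabriel ∩ Elena ∩ Jun ∩ Wendy: ∅.
There is no time when everyone is free.
No common window is at least 45 minutes long.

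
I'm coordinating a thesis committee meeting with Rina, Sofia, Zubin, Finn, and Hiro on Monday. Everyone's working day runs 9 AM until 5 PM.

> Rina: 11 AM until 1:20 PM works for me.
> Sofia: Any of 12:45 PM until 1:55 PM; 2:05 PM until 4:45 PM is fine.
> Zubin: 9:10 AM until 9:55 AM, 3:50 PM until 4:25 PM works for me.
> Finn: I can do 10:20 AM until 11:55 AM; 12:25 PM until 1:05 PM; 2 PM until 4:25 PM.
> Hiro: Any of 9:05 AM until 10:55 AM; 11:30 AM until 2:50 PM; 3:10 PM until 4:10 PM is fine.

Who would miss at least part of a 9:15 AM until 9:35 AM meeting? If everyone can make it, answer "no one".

Rina: not fully free for 09:15-09:35. Sofia: not fully free for 09:15-09:35. Zubin: free for 09:15-09:35. Finn: not fully free for 09:15-09:35. Hiro: free for 09:15-09:35.

Finn, Rina, Sofia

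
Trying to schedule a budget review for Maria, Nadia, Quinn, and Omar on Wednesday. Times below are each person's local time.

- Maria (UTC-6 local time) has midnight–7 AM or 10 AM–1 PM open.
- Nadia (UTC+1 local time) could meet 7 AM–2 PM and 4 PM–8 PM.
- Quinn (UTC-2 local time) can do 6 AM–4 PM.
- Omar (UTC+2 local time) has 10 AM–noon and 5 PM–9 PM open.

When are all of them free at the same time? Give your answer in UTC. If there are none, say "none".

Maria in UTC: 06:00-13:00, 16:00-19:00 (add 6h to convert from UTC-6).
Nadia in UTC: 06:00-13:00, 15:00-19:00 (subtract 1h to convert from UTC+1).
Quinn in UTC: 08:00-18:00 (add 2h to convert from UTC-2).
Omar in UTC: 08:00-10:00, 15:00-19:00 (subtract 2h to convert from UTC+2).
Maria ∩ Nadia: 06:00-13:00, 16:00-19:00.
Maria ∩ Nadia ∩ Quinn: 08:00-13:00, 16:00-18:00.
Maria ∩ Nadia ∩ Quinn ∩ Omar: 08:00-10:00, 16:00-18:00.

08:00-10:00, 16:00-18:00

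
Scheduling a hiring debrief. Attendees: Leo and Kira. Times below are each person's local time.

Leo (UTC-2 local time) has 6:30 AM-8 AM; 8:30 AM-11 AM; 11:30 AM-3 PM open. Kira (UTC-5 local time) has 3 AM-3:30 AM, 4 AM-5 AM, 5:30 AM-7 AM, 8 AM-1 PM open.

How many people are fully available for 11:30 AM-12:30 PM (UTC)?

1

Leo in UTC: 08:30-10:00, 10:30-13:00, 13:30-17:00 (add 2h to convert from UTC-2).
Kira in UTC: 08:00-08:30, 09:00-10:00, 10:30-12:00, 13:00-18:00 (add 5h to convert from UTC-5).
Leo can make the full 11:30-12:30 slot — that's 1.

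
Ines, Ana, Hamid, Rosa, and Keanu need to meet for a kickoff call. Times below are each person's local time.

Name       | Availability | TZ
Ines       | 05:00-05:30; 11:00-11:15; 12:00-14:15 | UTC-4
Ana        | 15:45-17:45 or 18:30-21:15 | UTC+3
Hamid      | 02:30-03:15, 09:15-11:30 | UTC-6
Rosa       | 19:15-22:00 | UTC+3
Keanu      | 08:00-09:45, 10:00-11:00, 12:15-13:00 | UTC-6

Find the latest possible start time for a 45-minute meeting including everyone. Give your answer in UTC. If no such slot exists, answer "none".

16:15

Ines in UTC: 09:00-09:30, 15:00-15:15, 16:00-18:15 (add 4h to convert from UTC-4).
Ana in UTC: 12:45-14:45, 15:30-18:15 (subtract 3h to convert from UTC+3).
Hamid in UTC: 08:30-09:15, 15:15-17:30 (add 6h to convert from UTC-6).
Rosa in UTC: 16:15-19:00 (subtract 3h to convert from UTC+3).
Keanu in UTC: 14:00-15:45, 16:00-17:00, 18:15-19:00 (add 6h to convert from UTC-6).
Ines ∩ Ana: 16:00-18:15.
Ines ∩ Ana ∩ Hamid: 16:00-17:30.
Ines ∩ Ana ∩ Hamid ∩ Rosa: 16:15-17:30.
Ines ∩ Ana ∩ Hamid ∩ Rosa ∩ Keanu: 16:15-17:00.
Those are the intersection windows.
The last common window of at least 45 minutes is 16:15-17:00; a 45-minute meeting can start as late as 16:15 and still end by 17:00.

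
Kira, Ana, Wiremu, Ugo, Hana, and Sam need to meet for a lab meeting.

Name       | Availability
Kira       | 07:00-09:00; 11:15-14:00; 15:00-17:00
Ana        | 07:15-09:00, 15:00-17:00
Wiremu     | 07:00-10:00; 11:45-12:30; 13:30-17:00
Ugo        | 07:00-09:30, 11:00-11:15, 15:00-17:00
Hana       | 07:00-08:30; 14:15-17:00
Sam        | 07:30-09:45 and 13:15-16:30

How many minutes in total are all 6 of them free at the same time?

150

Kira ∩ Ana: 07:15-09:00, 15:00-17:00.
Kira ∩ Ana ∩ Wiremu: 07:15-09:00, 15:00-17:00.
Kira ∩ Ana ∩ Wiremu ∩ Ugo: 07:15-09:00, 15:00-17:00.
Kira ∩ Ana ∩ Wiremu ∩ Ugo ∩ Hana: 07:15-08:30, 15:00-17:00.
Kira ∩ Ana ∩ Wiremu ∩ Ugo ∩ Hana ∩ Sam: 07:30-08:30, 15:00-16:30.
Summing the common windows: 60 + 90 = 150 minutes.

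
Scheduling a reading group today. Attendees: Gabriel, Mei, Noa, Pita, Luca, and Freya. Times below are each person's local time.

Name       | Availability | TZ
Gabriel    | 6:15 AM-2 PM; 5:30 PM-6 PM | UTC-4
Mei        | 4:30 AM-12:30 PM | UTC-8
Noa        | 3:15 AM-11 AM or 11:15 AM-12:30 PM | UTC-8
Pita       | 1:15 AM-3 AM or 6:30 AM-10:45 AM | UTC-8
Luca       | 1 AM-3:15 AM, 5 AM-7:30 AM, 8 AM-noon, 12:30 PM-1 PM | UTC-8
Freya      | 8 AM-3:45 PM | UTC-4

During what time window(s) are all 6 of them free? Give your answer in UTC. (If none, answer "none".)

Gabriel in UTC: 10:15-18:00, 21:30-22:00 (add 4h to convert from UTC-4).
Mei in UTC: 12:30-20:30 (add 8h to convert from UTC-8).
Noa in UTC: 11:15-19:00, 19:15-20:30 (add 8h to convert from UTC-8).
Pita in UTC: 09:15-11:00, 14:30-18:45 (add 8h to convert from UTC-8).
Luca in UTC: 09:00-11:15, 13:00-15:30, 16:00-20:00, 20:30-21:00 (add 8h to convert from UTC-8).
Freya in UTC: 12:00-19:45 (add 4h to convert from UTC-4).
Gabriel ∩ Mei: 12:30-18:00.
Gabriel ∩ Mei ∩ Noa: 12:30-18:00.
Gabriel ∩ Mei ∩ Noa ∩ Pita: 14:30-18:00.
Gabriel ∩ Mei ∩ Noa ∩ Pita ∩ Luca: 14:30-15:30, 16:00-18:00.
Gabriel ∩ Mei ∩ Noa ∩ Pita ∩ Luca ∩ Freya: 14:30-15:30, 16:00-18:00.
So the common availability across everyone is 14:30-15:30, 16:00-18:00.

14:30-15:30, 16:00-18:00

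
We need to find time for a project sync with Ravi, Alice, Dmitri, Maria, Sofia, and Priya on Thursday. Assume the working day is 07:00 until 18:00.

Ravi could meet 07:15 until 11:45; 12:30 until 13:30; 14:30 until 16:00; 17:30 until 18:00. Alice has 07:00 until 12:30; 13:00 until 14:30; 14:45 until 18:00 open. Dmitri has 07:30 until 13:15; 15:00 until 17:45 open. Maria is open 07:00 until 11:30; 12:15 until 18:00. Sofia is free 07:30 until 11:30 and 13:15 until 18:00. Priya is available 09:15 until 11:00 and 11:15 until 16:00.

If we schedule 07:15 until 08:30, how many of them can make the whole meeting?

3

Ravi, Alice, and Maria can make the full 07:15-08:30 slot — that's 3.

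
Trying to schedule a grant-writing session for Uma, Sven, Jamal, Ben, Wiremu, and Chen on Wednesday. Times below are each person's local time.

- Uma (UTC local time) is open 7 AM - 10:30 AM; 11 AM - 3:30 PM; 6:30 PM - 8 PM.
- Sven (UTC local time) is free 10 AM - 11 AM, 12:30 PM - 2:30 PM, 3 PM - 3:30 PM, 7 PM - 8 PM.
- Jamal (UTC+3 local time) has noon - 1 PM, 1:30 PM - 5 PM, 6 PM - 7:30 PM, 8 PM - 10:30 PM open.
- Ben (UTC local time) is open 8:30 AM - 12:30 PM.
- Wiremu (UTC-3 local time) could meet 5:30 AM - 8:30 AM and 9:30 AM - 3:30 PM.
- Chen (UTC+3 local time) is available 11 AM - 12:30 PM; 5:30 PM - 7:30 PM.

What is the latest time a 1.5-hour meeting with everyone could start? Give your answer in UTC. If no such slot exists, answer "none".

Uma in UTC: 07:00-10:30, 11:00-15:30, 18:30-20:00.
Sven in UTC: 10:00-11:00, 12:30-14:30, 15:00-15:30, 19:00-20:00.
Jamal in UTC: 09:00-10:00, 10:30-14:00, 15:00-16:30, 17:00-19:30 (subtract 3h to convert from UTC+3).
Ben in UTC: 08:30-12:30.
Wiremu in UTC: 08:30-11:30, 12:30-18:30 (add 3h to convert from UTC-3).
Chen in UTC: 08:00-09:30, 14:30-16:30 (subtract 3h to convert from UTC+3).
Uma ∩ Sven: 10:00-10:30, 12:30-14:30, 15:00-15:30, 19:00-20:00.
Uma ∩ Sven ∩ Jamal: 12:30-14:00, 15:00-15:30, 19:00-19:30.
Uma ∩ Sven ∩ Jamal ∩ Ben: ∅.
Uma ∩ Sven ∩ Jamal ∩ Ben ∩ Wiremu: ∅.
Uma ∩ Sven ∩ Jamal ∩ Ben ∩ Wiremu ∩ Chen: ∅.
There is no time when everyone is free.
No common window is at least 90 minutes long.

none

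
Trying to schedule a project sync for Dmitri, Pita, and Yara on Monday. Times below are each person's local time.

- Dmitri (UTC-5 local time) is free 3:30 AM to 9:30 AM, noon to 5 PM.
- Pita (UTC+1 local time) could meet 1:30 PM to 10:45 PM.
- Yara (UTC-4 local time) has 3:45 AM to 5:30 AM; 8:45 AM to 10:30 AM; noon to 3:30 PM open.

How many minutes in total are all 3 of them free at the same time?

Dmitri in UTC: 08:30-14:30, 17:00-22:00 (add 5h to convert from UTC-5).
Pita in UTC: 12:30-21:45 (subtract 1h to convert from UTC+1).
Yara in UTC: 07:45-09:30, 12:45-14:30, 16:00-19:30 (add 4h to convert from UTC-4).
Dmitri ∩ Pita: 12:30-14:30, 17:00-21:45.
Dmitri ∩ Pita ∩ Yara: 12:45-14:30, 17:00-19:30.
Summing the common windows: 105 + 150 = 255 minutes.

255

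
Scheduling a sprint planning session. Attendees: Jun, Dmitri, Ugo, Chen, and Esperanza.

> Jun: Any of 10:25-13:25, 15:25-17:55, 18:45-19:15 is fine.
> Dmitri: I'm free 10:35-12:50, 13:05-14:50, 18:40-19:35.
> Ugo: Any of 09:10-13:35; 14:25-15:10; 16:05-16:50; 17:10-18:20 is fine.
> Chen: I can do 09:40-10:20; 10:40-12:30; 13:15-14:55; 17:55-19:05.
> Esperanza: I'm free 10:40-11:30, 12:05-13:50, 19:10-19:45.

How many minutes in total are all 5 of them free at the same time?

85

Jun ∩ Dmitri: 10:35-12:50, 13:05-13:25, 18:45-19:15.
Jun ∩ Dmitri ∩ Ugo: 10:35-12:50, 13:05-13:25.
Jun ∩ Dmitri ∩ Ugo ∩ Chen: 10:40-12:30, 13:15-13:25.
Jun ∩ Dmitri ∩ Ugo ∩ Chen ∩ Esperanza: 10:40-11:30, 12:05-12:30, 13:15-13:25.
Summing the common windows: 50 + 25 + 10 = 85 minutes.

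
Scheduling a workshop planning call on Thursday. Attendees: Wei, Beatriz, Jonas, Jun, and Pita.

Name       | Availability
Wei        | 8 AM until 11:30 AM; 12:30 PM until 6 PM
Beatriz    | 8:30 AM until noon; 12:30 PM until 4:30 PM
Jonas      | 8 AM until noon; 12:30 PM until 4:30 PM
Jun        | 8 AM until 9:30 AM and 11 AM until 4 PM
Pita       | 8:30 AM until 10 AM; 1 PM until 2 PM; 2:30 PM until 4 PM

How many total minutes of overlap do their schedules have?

210

Wei ∩ Beatriz: 08:30-11:30, 12:30-16:30.
Wei ∩ Beatriz ∩ Jonas: 08:30-11:30, 12:30-16:30.
Wei ∩ Beatriz ∩ Jonas ∩ Jun: 08:30-09:30, 11:00-11:30, 12:30-16:00.
Wei ∩ Beatriz ∩ Jonas ∩ Jun ∩ Pita: 08:30-09:30, 13:00-14:00, 14:30-16:00.
Summing the common windows: 60 + 60 + 90 = 210 minutes.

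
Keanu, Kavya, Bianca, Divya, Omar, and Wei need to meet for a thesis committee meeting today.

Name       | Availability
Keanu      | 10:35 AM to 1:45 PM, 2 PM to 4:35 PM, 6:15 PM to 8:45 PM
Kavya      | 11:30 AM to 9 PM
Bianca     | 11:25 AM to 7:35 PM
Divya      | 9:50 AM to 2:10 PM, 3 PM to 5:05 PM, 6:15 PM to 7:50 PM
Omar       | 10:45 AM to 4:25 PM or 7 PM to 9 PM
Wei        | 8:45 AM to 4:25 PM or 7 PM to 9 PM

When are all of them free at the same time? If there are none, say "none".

11:30-13:45, 14:00-14:10, 15:00-16:25, 19:00-19:35

Keanu ∩ Kavya: 11:30-13:45, 14:00-16:35, 18:15-20:45.
Keanu ∩ Kavya ∩ Bianca: 11:30-13:45, 14:00-16:35, 18:15-19:35.
Keanu ∩ Kavya ∩ Bianca ∩ Divya: 11:30-13:45, 14:00-14:10, 15:00-16:35, 18:15-19:35.
Keanu ∩ Kavya ∩ Bianca ∩ Divya ∩ Omar: 11:30-13:45, 14:00-14:10, 15:00-16:25, 19:00-19:35.
Keanu ∩ Kavya ∩ Bianca ∩ Divya ∩ Omar ∩ Wei: 11:30-13:45, 14:00-14:10, 15:00-16:25, 19:00-19:35.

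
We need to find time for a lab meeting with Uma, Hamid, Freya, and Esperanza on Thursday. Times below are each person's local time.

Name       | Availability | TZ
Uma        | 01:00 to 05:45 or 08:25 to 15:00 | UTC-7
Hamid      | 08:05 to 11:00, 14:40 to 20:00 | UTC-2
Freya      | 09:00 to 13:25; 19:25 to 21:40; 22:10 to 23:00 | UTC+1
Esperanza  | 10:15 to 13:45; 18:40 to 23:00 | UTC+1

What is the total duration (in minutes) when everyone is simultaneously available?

Uma in UTC: 08:00-12:45, 15:25-22:00 (add 7h to convert from UTC-7).
Hamid in UTC: 10:05-13:00, 16:40-22:00 (add 2h to convert from UTC-2).
Freya in UTC: 08:00-12:25, 18:25-20:40, 21:10-22:00 (subtract 1h to convert from UTC+1).
Esperanza in UTC: 09:15-12:45, 17:40-22:00 (subtract 1h to convert from UTC+1).
Uma ∩ Hamid: 10:05-12:45, 16:40-22:00.
Uma ∩ Hamid ∩ Freya: 10:05-12:25, 18:25-20:40, 21:10-22:00.
Uma ∩ Hamid ∩ Freya ∩ Esperanza: 10:05-12:25, 18:25-20:40, 21:10-22:00.
Those are the intersection windows.
Summing the common windows: 140 + 135 + 50 = 325 minutes.

325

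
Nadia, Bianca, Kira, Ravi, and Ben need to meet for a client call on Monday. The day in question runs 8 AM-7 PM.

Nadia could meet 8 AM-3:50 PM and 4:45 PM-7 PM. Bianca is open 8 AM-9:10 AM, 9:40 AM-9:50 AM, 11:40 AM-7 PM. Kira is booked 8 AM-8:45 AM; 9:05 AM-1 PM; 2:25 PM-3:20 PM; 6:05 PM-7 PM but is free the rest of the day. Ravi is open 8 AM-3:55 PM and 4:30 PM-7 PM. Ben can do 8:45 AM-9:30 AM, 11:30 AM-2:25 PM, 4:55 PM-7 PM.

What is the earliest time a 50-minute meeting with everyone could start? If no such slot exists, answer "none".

13:00

Nadia free: 08:00-15:50, 16:45-19:00.
Bianca free: 08:00-09:10, 09:40-09:50, 11:40-19:00.
Kira free: 08:45-09:05, 13:00-14:25, 15:20-18:05 (invert busy blocks within the working day).
Ravi free: 08:00-15:55, 16:30-19:00.
Ben free: 08:45-09:30, 11:30-14:25, 16:55-19:00.
Nadia ∩ Bianca: 08:00-09:10, 09:40-09:50, 11:40-15:50, 16:45-19:00.
Nadia ∩ Bianca ∩ Kira: 08:45-09:05, 13:00-14:25, 15:20-15:50, 16:45-18:05.
Nadia ∩ Bianca ∩ Kira ∩ Ravi: 08:45-09:05, 13:00-14:25, 15:20-15:50, 16:45-18:05.
Nadia ∩ Bianca ∩ Kira ∩ Ravi ∩ Ben: 08:45-09:05, 13:00-14:25, 16:55-18:05.
Those are the intersection windows.
The first common window of at least 50 minutes is 13:00-14:25, so the earliest start is 13:00.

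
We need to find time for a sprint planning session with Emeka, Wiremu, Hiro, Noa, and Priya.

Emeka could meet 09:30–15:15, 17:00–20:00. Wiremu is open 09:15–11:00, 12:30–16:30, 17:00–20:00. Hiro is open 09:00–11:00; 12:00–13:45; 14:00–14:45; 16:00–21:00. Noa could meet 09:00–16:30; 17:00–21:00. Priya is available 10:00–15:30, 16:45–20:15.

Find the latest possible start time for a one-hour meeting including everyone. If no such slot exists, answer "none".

19:00

Emeka ∩ Wiremu: 09:30-11:00, 12:30-15:15, 17:00-20:00.
Emeka ∩ Wiremu ∩ Hiro: 09:30-11:00, 12:30-13:45, 14:00-14:45, 17:00-20:00.
Emeka ∩ Wiremu ∩ Hiro ∩ Noa: 09:30-11:00, 12:30-13:45, 14:00-14:45, 17:00-20:00.
Emeka ∩ Wiremu ∩ Hiro ∩ Noa ∩ Priya: 10:00-11:00, 12:30-13:45, 14:00-14:45, 17:00-20:00.
The last common window of at least 60 minutes is 17:00-20:00; a 60-minute meeting can start as late as 19:00 and still end by 20:00.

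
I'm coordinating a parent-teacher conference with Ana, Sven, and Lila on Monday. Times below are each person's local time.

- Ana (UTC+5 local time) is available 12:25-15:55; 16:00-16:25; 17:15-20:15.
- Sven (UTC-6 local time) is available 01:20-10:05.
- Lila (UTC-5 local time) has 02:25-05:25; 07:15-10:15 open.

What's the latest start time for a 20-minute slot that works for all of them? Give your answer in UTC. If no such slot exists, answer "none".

Ana in UTC: 07:25-10:55, 11:00-11:25, 12:15-15:15 (subtract 5h to convert from UTC+5).
Sven in UTC: 07:20-16:05 (add 6h to convert from UTC-6).
Lila in UTC: 07:25-10:25, 12:15-15:15 (add 5h to convert from UTC-5).
Ana ∩ Sven: 07:25-10:55, 11:00-11:25, 12:15-15:15.
Ana ∩ Sven ∩ Lila: 07:25-10:25, 12:15-15:15.
The last common window of at least 20 minutes is 12:15-15:15; a 20-minute meeting can start as late as 14:55 and still end by 15:15.

14:55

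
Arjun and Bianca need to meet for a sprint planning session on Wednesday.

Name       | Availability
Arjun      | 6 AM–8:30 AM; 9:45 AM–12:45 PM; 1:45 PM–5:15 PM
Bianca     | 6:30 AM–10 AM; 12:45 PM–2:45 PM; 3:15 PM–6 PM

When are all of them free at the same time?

06:30-08:30, 09:45-10:00, 13:45-14:45, 15:15-17:15

Arjun ∩ Bianca: 06:30-08:30, 09:45-10:00, 13:45-14:45, 15:15-17:15.
So the common availability across everyone is 06:30-08:30, 09:45-10:00, 13:45-14:45, 15:15-17:15.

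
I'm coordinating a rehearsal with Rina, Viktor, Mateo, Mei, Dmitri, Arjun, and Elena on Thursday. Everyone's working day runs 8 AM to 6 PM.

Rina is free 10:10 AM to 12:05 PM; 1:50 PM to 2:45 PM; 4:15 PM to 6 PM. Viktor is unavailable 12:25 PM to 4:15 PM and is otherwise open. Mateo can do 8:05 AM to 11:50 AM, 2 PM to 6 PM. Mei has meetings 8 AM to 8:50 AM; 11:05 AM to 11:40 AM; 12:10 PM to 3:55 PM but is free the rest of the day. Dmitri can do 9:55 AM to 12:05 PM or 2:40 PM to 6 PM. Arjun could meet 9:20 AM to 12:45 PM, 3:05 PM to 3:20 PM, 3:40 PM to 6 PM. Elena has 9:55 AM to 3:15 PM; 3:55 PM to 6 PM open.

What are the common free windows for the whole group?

Rina free: 10:10-12:05, 13:50-14:45, 16:15-18:00.
Viktor free: 08:00-12:25, 16:15-18:00 (invert busy blocks within the working day).
Mateo free: 08:05-11:50, 14:00-18:00.
Mei free: 08:50-11:05, 11:40-12:10, 15:55-18:00 (invert busy blocks within the working day).
Dmitri free: 09:55-12:05, 14:40-18:00.
Arjun free: 09:20-12:45, 15:05-15:20, 15:40-18:00.
Elena free: 09:55-15:15, 15:55-18:00.
Rina ∩ Viktor: 10:10-12:05, 16:15-18:00.
Rina ∩ Viktor ∩ Mateo: 10:10-11:50, 16:15-18:00.
Rina ∩ Viktor ∩ Mateo ∩ Mei: 10:10-11:05, 11:40-11:50, 16:15-18:00.
Rina ∩ Viktor ∩ Mateo ∩ Mei ∩ Dmitri: 10:10-11:05, 11:40-11:50, 16:15-18:00.
Rina ∩ Viktor ∩ Mateo ∩ Mei ∩ Dmitri ∩ Arjun: 10:10-11:05, 11:40-11:50, 16:15-18:00.
Rina ∩ Viktor ∩ Mateo ∩ Mei ∩ Dmitri ∩ Arjun ∩ Elena: 10:10-11:05, 11:40-11:50, 16:15-18:00.
So the common availability across everyone is 10:10-11:05, 11:40-11:50, 16:15-18:00.

10:10-11:05, 11:40-11:50, 16:15-18:00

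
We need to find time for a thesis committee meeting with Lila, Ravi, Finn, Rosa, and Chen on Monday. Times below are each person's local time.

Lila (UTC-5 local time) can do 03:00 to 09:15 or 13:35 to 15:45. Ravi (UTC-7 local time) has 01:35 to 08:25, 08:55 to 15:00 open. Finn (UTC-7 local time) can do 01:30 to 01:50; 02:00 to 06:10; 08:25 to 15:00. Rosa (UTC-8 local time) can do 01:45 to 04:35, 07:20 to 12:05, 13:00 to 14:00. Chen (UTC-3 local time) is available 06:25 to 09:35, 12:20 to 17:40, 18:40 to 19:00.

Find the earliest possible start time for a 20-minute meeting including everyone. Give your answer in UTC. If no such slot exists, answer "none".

Lila in UTC: 08:00-14:15, 18:35-20:45 (add 5h to convert from UTC-5).
Ravi in UTC: 08:35-15:25, 15:55-22:00 (add 7h to convert from UTC-7).
Finn in UTC: 08:30-08:50, 09:00-13:10, 15:25-22:00 (add 7h to convert from UTC-7).
Rosa in UTC: 09:45-12:35, 15:20-20:05, 21:00-22:00 (add 8h to convert from UTC-8).
Chen in UTC: 09:25-12:35, 15:20-20:40, 21:40-22:00 (add 3h to convert from UTC-3).
Lila ∩ Ravi: 08:35-14:15, 18:35-20:45.
Lila ∩ Ravi ∩ Finn: 08:35-08:50, 09:00-13:10, 18:35-20:45.
Lila ∩ Ravi ∩ Finn ∩ Rosa: 09:45-12:35, 18:35-20:05.
Lila ∩ Ravi ∩ Finn ∩ Rosa ∩ Chen: 09:45-12:35, 18:35-20:05.
The first common window of at least 20 minutes is 09:45-12:35, so the earliest start is 09:45.

09:45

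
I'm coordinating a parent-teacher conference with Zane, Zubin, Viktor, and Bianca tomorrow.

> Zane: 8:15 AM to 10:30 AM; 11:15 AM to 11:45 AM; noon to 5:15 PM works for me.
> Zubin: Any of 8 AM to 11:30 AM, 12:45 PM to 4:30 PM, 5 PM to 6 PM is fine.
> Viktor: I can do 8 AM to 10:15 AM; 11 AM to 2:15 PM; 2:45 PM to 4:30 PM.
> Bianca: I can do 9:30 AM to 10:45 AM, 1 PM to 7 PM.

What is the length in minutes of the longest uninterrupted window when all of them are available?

105

Zane ∩ Zubin: 08:15-10:30, 11:15-11:30, 12:45-16:30, 17:00-17:15.
Zane ∩ Zubin ∩ Viktor: 08:15-10:15, 11:15-11:30, 12:45-14:15, 14:45-16:30.
Zane ∩ Zubin ∩ Viktor ∩ Bianca: 09:30-10:15, 13:00-14:15, 14:45-16:30.
The longest is 14:45-16:30 at 105 minutes.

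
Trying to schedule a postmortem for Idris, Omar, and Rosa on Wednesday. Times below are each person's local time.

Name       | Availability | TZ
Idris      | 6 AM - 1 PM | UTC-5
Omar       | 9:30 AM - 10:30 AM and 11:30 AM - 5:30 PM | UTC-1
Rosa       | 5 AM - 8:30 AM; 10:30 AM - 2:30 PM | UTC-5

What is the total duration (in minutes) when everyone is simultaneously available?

240

Idris in UTC: 11:00-18:00 (add 5h to convert from UTC-5).
Omar in UTC: 10:30-11:30, 12:30-18:30 (add 1h to convert from UTC-1).
Rosa in UTC: 10:00-13:30, 15:30-19:30 (add 5h to convert from UTC-5).
Idris ∩ Omar: 11:00-11:30, 12:30-18:00.
Idris ∩ Omar ∩ Rosa: 11:00-11:30, 12:30-13:30, 15:30-18:00.
So the common availability across everyone is 11:00-11:30, 12:30-13:30, 15:30-18:00.
Summing the common windows: 30 + 60 + 150 = 240 minutes.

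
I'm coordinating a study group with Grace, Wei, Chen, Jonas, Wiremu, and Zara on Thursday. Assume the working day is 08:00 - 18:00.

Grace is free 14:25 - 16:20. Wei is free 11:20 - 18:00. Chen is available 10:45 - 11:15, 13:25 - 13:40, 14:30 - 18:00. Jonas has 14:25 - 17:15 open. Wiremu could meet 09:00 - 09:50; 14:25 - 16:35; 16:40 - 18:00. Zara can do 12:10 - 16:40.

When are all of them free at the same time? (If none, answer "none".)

14:30-16:20

Grace ∩ Wei: 14:25-16:20.
Grace ∩ Wei ∩ Chen: 14:30-16:20.
Grace ∩ Wei ∩ Chen ∩ Jonas: 14:30-16:20.
Grace ∩ Wei ∩ Chen ∩ Jonas ∩ Wiremu: 14:30-16:20.
Grace ∩ Wei ∩ Chen ∩ Jonas ∩ Wiremu ∩ Zara: 14:30-16:20.
So the common availability across everyone is 14:30-16:20.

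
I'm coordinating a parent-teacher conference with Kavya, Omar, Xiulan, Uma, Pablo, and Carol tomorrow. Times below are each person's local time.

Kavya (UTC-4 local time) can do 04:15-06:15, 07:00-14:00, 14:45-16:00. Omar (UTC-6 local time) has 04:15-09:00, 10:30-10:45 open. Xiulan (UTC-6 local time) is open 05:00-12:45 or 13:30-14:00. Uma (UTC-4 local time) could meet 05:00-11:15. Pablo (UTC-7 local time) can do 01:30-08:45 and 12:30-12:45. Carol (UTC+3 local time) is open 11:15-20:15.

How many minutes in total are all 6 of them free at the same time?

240

Kavya in UTC: 08:15-10:15, 11:00-18:00, 18:45-20:00 (add 4h to convert from UTC-4).
Omar in UTC: 10:15-15:00, 16:30-16:45 (add 6h to convert from UTC-6).
Xiulan in UTC: 11:00-18:45, 19:30-20:00 (add 6h to convert from UTC-6).
Uma in UTC: 09:00-15:15 (add 4h to convert from UTC-4).
Pablo in UTC: 08:30-15:45, 19:30-19:45 (add 7h to convert from UTC-7).
Carol in UTC: 08:15-17:15 (subtract 3h to convert from UTC+3).
Kavya ∩ Omar: 11:00-15:00, 16:30-16:45.
Kavya ∩ Omar ∩ Xiulan: 11:00-15:00, 16:30-16:45.
Kavya ∩ Omar ∩ Xiulan ∩ Uma: 11:00-15:00.
Kavya ∩ Omar ∩ Xiulan ∩ Uma ∩ Pablo: 11:00-15:00.
Kavya ∩ Omar ∩ Xiulan ∩ Uma ∩ Pablo ∩ Carol: 11:00-15:00.
So the common availability across everyone is 11:00-15:00.
That's a single block of 240 minutes.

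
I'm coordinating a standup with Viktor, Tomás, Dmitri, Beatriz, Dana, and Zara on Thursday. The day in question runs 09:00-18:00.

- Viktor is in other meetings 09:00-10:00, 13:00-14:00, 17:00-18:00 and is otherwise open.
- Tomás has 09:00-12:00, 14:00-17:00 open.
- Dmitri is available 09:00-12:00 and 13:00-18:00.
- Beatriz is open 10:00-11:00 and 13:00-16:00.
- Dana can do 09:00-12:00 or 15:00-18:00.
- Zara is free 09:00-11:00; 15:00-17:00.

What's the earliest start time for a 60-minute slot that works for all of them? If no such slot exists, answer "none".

10:00

Viktor free: 10:00-13:00, 14:00-17:00 (invert busy blocks within the working day).
Tomás free: 09:00-12:00, 14:00-17:00.
Dmitri free: 09:00-12:00, 13:00-18:00.
Beatriz free: 10:00-11:00, 13:00-16:00.
Dana free: 09:00-12:00, 15:00-18:00.
Zara free: 09:00-11:00, 15:00-17:00.
Viktor ∩ Tomás: 10:00-12:00, 14:00-17:00.
Viktor ∩ Tomás ∩ Dmitri: 10:00-12:00, 14:00-17:00.
Viktor ∩ Tomás ∩ Dmitri ∩ Beatriz: 10:00-11:00, 14:00-16:00.
Viktor ∩ Tomás ∩ Dmitri ∩ Beatriz ∩ Dana: 10:00-11:00, 15:00-16:00.
Viktor ∩ Tomás ∩ Dmitri ∩ Beatriz ∩ Dana ∩ Zara: 10:00-11:00, 15:00-16:00.
The first common window of at least 60 minutes is 10:00-11:00, so the earliest start is 10:00.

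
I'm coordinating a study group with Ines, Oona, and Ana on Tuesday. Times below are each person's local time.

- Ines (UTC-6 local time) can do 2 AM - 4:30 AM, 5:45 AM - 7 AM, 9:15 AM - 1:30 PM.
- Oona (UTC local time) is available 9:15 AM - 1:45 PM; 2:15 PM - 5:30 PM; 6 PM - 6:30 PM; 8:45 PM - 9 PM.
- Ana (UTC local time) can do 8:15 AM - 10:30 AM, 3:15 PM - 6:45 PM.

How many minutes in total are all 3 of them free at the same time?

240

Ines in UTC: 08:00-10:30, 11:45-13:00, 15:15-19:30 (add 6h to convert from UTC-6).
Oona in UTC: 09:15-13:45, 14:15-17:30, 18:00-18:30, 20:45-21:00.
Ana in UTC: 08:15-10:30, 15:15-18:45.
Ines ∩ Oona: 09:15-10:30, 11:45-13:00, 15:15-17:30, 18:00-18:30.
Ines ∩ Oona ∩ Ana: 09:15-10:30, 15:15-17:30, 18:00-18:30.
Summing the common windows: 75 + 135 + 30 = 240 minutes.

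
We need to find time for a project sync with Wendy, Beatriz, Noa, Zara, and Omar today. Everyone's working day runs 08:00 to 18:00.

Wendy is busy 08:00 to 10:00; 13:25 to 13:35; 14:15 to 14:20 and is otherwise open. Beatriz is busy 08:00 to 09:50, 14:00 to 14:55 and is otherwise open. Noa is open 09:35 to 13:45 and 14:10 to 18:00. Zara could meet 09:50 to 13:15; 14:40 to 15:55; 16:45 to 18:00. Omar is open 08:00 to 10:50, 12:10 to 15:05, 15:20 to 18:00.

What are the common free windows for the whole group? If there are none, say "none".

10:00-10:50, 12:10-13:15, 14:55-15:05, 15:20-15:55, 16:45-18:00

Wendy free: 10:00-13:25, 13:35-14:15, 14:20-18:00 (invert busy blocks within the working day).
Beatriz free: 09:50-14:00, 14:55-18:00 (invert busy blocks within the working day).
Noa free: 09:35-13:45, 14:10-18:00.
Zara free: 09:50-13:15, 14:40-15:55, 16:45-18:00.
Omar free: 08:00-10:50, 12:10-15:05, 15:20-18:00.
Wendy ∩ Beatriz: 10:00-13:25, 13:35-14:00, 14:55-18:00.
Wendy ∩ Beatriz ∩ Noa: 10:00-13:25, 13:35-13:45, 14:55-18:00.
Wendy ∩ Beatriz ∩ Noa ∩ Zara: 10:00-13:15, 14:55-15:55, 16:45-18:00.
Wendy ∩ Beatriz ∩ Noa ∩ Zara ∩ Omar: 10:00-10:50, 12:10-13:15, 14:55-15:05, 15:20-15:55, 16:45-18:00.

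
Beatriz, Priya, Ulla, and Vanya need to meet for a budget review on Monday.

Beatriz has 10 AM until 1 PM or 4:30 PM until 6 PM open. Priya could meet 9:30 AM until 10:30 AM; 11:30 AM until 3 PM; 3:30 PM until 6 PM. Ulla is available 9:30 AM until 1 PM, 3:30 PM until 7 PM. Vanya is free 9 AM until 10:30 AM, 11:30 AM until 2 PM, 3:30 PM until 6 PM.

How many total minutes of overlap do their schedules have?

210

Beatriz ∩ Priya: 10:00-10:30, 11:30-13:00, 16:30-18:00.
Beatriz ∩ Priya ∩ Ulla: 10:00-10:30, 11:30-13:00, 16:30-18:00.
Beatriz ∩ Priya ∩ Ulla ∩ Vanya: 10:00-10:30, 11:30-13:00, 16:30-18:00.
Summing the common windows: 30 + 90 + 90 = 210 minutes.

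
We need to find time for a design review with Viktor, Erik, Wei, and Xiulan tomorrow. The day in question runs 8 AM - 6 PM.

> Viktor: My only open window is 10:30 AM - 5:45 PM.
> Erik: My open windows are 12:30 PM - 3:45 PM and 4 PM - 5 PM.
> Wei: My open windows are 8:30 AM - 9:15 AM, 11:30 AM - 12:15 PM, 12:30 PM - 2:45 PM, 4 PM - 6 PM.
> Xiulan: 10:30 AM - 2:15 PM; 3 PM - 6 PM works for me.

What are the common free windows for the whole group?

Viktor ∩ Erik: 12:30-15:45, 16:00-17:00.
Viktor ∩ Erik ∩ Wei: 12:30-14:45, 16:00-17:00.
Viktor ∩ Erik ∩ Wei ∩ Xiulan: 12:30-14:15, 16:00-17:00.
Those are the intersection windows.

12:30-14:15, 16:00-17:00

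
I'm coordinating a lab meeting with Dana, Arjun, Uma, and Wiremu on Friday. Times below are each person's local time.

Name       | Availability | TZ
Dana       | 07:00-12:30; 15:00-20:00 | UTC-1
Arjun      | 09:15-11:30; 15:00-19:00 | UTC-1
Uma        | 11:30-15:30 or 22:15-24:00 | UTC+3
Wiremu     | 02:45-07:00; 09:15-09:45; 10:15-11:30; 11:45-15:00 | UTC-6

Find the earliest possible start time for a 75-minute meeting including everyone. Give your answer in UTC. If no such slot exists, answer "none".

Dana in UTC: 08:00-13:30, 16:00-21:00 (add 1h to convert from UTC-1).
Arjun in UTC: 10:15-12:30, 16:00-20:00 (add 1h to convert from UTC-1).
Uma in UTC: 08:30-12:30, 19:15-21:00 (subtract 3h to convert from UTC+3).
Wiremu in UTC: 08:45-13:00, 15:15-15:45, 16:15-17:30, 17:45-21:00 (add 6h to convert from UTC-6).
Dana ∩ Arjun: 10:15-12:30, 16:00-20:00.
Dana ∩ Arjun ∩ Uma: 10:15-12:30, 19:15-20:00.
Dana ∩ Arjun ∩ Uma ∩ Wiremu: 10:15-12:30, 19:15-20:00.
So the common availability across everyone is 10:15-12:30, 19:15-20:00.
The first common window of at least 75 minutes is 10:15-12:30, so the earliest start is 10:15.

10:15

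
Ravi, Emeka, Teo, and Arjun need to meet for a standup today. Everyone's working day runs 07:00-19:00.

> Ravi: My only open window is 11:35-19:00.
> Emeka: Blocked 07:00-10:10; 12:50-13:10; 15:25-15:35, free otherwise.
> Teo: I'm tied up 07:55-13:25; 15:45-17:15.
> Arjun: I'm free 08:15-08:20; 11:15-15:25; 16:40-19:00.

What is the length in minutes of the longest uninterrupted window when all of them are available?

Ravi free: 11:35-19:00.
Emeka free: 10:10-12:50, 13:10-15:25, 15:35-19:00 (invert busy blocks within the working day).
Teo free: 07:00-07:55, 13:25-15:45, 17:15-19:00 (invert busy blocks within the working day).
Arjun free: 08:15-08:20, 11:15-15:25, 16:40-19:00.
Ravi ∩ Emeka: 11:35-12:50, 13:10-15:25, 15:35-19:00.
Ravi ∩ Emeka ∩ Teo: 13:25-15:25, 15:35-15:45, 17:15-19:00.
Ravi ∩ Emeka ∩ Teo ∩ Arjun: 13:25-15:25, 17:15-19:00.
The longest is 13:25-15:25 at 120 minutes.

120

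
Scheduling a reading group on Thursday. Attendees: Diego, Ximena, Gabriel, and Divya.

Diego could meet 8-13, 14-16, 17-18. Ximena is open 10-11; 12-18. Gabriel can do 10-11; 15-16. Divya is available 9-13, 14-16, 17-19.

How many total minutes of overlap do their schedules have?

Diego ∩ Ximena: 10:00-11:00, 12:00-13:00, 14:00-16:00, 17:00-18:00.
Diego ∩ Ximena ∩ Gabriel: 10:00-11:00, 15:00-16:00.
Diego ∩ Ximena ∩ Gabriel ∩ Divya: 10:00-11:00, 15:00-16:00.
Summing the common windows: 60 + 60 = 120 minutes.

120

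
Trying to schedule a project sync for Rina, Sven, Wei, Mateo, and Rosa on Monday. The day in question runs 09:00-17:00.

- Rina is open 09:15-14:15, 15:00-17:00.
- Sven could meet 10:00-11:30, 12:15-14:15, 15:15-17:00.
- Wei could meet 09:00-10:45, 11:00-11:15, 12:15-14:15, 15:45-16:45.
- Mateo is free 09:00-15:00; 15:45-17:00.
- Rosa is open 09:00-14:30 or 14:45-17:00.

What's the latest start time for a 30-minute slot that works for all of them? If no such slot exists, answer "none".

16:15

Rina ∩ Sven: 10:00-11:30, 12:15-14:15, 15:15-17:00.
Rina ∩ Sven ∩ Wei: 10:00-10:45, 11:00-11:15, 12:15-14:15, 15:45-16:45.
Rina ∩ Sven ∩ Wei ∩ Mateo: 10:00-10:45, 11:00-11:15, 12:15-14:15, 15:45-16:45.
Rina ∩ Sven ∩ Wei ∩ Mateo ∩ Rosa: 10:00-10:45, 11:00-11:15, 12:15-14:15, 15:45-16:45.
The last common window of at least 30 minutes is 15:45-16:45; a 30-minute meeting can start as late as 16:15 and still end by 16:45.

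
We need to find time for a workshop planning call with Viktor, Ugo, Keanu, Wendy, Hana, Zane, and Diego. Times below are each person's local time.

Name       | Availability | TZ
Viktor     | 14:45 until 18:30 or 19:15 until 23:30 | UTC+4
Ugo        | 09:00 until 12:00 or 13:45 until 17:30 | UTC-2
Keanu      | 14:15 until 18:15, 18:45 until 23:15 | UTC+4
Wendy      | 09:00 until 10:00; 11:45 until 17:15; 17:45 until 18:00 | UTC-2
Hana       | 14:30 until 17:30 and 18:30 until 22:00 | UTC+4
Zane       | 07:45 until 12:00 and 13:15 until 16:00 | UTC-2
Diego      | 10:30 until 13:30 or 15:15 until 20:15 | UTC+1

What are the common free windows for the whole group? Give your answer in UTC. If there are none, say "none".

Viktor in UTC: 10:45-14:30, 15:15-19:30 (subtract 4h to convert from UTC+4).
Ugo in UTC: 11:00-14:00, 15:45-19:30 (add 2h to convert from UTC-2).
Keanu in UTC: 10:15-14:15, 14:45-19:15 (subtract 4h to convert from UTC+4).
Wendy in UTC: 11:00-12:00, 13:45-19:15, 19:45-20:00 (add 2h to convert from UTC-2).
Hana in UTC: 10:30-13:30, 14:30-18:00 (subtract 4h to convert from UTC+4).
Zane in UTC: 09:45-14:00, 15:15-18:00 (add 2h to convert from UTC-2).
Diego in UTC: 09:30-12:30, 14:15-19:15 (subtract 1h to convert from UTC+1).
Viktor ∩ Ugo: 11:00-14:00, 15:45-19:30.
Viktor ∩ Ugo ∩ Keanu: 11:00-14:00, 15:45-19:15.
Viktor ∩ Ugo ∩ Keanu ∩ Wendy: 11:00-12:00, 13:45-14:00, 15:45-19:15.
Viktor ∩ Ugo ∩ Keanu ∩ Wendy ∩ Hana: 11:00-12:00, 15:45-18:00.
Viktor ∩ Ugo ∩ Keanu ∩ Wendy ∩ Hana ∩ Zane: 11:00-12:00, 15:45-18:00.
Viktor ∩ Ugo ∩ Keanu ∩ Wendy ∩ Hana ∩ Zane ∩ Diego: 11:00-12:00, 15:45-18:00.

11:00-12:00, 15:45-18:00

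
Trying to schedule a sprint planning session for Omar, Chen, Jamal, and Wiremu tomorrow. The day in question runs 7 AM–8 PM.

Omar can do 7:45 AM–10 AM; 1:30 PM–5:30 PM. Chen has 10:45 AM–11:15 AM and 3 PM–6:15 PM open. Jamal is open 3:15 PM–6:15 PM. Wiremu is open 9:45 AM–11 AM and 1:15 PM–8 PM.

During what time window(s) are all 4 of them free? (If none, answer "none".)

15:15-17:30

Omar ∩ Chen: 15:00-17:30.
Omar ∩ Chen ∩ Jamal: 15:15-17:30.
Omar ∩ Chen ∩ Jamal ∩ Wiremu: 15:15-17:30.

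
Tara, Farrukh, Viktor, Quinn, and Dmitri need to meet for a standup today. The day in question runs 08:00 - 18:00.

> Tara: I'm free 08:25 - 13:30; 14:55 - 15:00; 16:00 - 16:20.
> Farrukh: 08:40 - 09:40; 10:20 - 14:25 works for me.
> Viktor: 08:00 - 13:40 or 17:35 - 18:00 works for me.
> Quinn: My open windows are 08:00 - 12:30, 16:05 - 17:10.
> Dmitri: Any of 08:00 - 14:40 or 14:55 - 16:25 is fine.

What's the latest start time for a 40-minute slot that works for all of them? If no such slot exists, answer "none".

Tara ∩ Farrukh: 08:40-09:40, 10:20-13:30.
Tara ∩ Farrukh ∩ Viktor: 08:40-09:40, 10:20-13:30.
Tara ∩ Farrukh ∩ Viktor ∩ Quinn: 08:40-09:40, 10:20-12:30.
Tara ∩ Farrukh ∩ Viktor ∩ Quinn ∩ Dmitri: 08:40-09:40, 10:20-12:30.
The last common window of at least 40 minutes is 10:20-12:30; a 40-minute meeting can start as late as 11:50 and still end by 12:30.

11:50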